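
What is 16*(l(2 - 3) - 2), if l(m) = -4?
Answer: -96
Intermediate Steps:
16*(l(2 - 3) - 2) = 16*(-4 - 2) = 16*(-6) = -96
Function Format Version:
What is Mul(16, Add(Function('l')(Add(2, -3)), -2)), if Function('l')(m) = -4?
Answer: -96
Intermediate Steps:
Mul(16, Add(Function('l')(Add(2, -3)), -2)) = Mul(16, Add(-4, -2)) = Mul(16, -6) = -96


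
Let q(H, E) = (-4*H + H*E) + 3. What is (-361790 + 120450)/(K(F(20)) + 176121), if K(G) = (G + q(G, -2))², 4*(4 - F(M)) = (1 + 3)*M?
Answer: -24134/18301 ≈ -1.3187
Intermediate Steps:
q(H, E) = 3 - 4*H + E*H (q(H, E) = (-4*H + E*H) + 3 = 3 - 4*H + E*H)
F(M) = 4 - M (F(M) = 4 - (1 + 3)*M/4 = 4 - M)
K(G) = (3 - 5*G)² (K(G) = (G + (3 - 4*G - 2*G))² = (G + (3 - 6*G))² = (3 - 5*G)²)
(-361790 + 120450)/(K(F(20)) + 176121) = (-361790 + 120450)/((-3 + 5*(4 - 1*20))² + 176121) = -241340/((-3 + 5*(4 - 20))² + 176121) = -241340/((-3 + 5*(-16))² + 176121) = -241340/((-3 - 80)² + 176121) = -241340/((-83)² + 176121) = -241340/(6889 + 176121) = -241340/183010 = -241340*1/183010 = -24134/18301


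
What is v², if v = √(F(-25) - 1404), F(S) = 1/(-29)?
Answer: -40717/29 ≈ -1404.0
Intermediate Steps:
F(S) = -1/29
v = I*√1180793/29 (v = √(-1/29 - 1404) = √(-40717/29) = I*√1180793/29 ≈ 37.47*I)
v² = (I*√1180793/29)² = -40717/29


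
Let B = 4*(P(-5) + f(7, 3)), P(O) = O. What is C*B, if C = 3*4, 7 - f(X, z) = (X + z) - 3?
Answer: -240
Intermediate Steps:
f(X, z) = 10 - X - z (f(X, z) = 7 - ((X + z) - 3) = 7 - (-3 + X + z) = 7 + (3 - X - z) = 10 - X - z)
C = 12
B = -20 (B = 4*(-5 + (10 - 1*7 - 1*3)) = 4*(-5 + (10 - 7 - 3)) = 4*(-5 + 0) = 4*(-5) = -20)
C*B = 12*(-20) = -240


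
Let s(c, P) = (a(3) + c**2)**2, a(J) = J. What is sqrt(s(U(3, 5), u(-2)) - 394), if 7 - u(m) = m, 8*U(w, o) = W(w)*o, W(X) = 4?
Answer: I*sqrt(4935)/4 ≈ 17.562*I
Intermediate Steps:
U(w, o) = o/2 (U(w, o) = (4*o)/8 = o/2)
u(m) = 7 - m
s(c, P) = (3 + c**2)**2
sqrt(s(U(3, 5), u(-2)) - 394) = sqrt((3 + ((1/2)*5)**2)**2 - 394) = sqrt((3 + (5/2)**2)**2 - 394) = sqrt((3 + 25/4)**2 - 394) = sqrt((37/4)**2 - 394) = sqrt(1369/16 - 394) = sqrt(-4935/16) = I*sqrt(4935)/4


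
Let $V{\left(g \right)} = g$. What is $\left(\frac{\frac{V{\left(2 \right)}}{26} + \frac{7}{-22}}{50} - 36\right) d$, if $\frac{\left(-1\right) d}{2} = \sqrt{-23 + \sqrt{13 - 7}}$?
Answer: $\frac{514869 \sqrt{-23 + \sqrt{6}}}{7150} \approx 326.44 i$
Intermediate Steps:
$d = - 2 \sqrt{-23 + \sqrt{6}}$ ($d = - 2 \sqrt{-23 + \sqrt{13 - 7}} = - 2 \sqrt{-23 + \sqrt{6}} \approx - 9.0665 i$)
$\left(\frac{\frac{V{\left(2 \right)}}{26} + \frac{7}{-22}}{50} - 36\right) d = \left(\frac{\frac{2}{26} + \frac{7}{-22}}{50} - 36\right) \left(- 2 i \sqrt{23 - \sqrt{6}}\right) = \left(\left(2 \cdot \frac{1}{26} + 7 \left(- \frac{1}{22}\right)\right) \frac{1}{50} - 36\right) \left(- 2 i \sqrt{23 - \sqrt{6}}\right) = \left(\left(\frac{1}{13} - \frac{7}{22}\right) \frac{1}{50} - 36\right) \left(- 2 i \sqrt{23 - \sqrt{6}}\right) = \left(\left(- \frac{69}{286}\right) \frac{1}{50} - 36\right) \left(- 2 i \sqrt{23 - \sqrt{6}}\right) = \left(- \frac{69}{14300} - 36\right) \left(- 2 i \sqrt{23 - \sqrt{6}}\right) = - \frac{514869 \left(- 2 i \sqrt{23 - \sqrt{6}}\right)}{14300} = \frac{514869 i \sqrt{23 - \sqrt{6}}}{7150}$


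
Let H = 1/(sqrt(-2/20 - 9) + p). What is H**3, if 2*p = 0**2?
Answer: 10*I*sqrt(910)/8281 ≈ 0.036428*I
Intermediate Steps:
p = 0 (p = (1/2)*0**2 = (1/2)*0 = 0)
H = -I*sqrt(910)/91 (H = 1/(sqrt(-2/20 - 9) + 0) = 1/(sqrt(-2*1/20 - 9) + 0) = 1/(sqrt(-1/10 - 9) + 0) = 1/(sqrt(-91/10) + 0) = 1/(I*sqrt(910)/10 + 0) = 1/(I*sqrt(910)/10) = -I*sqrt(910)/91 ≈ -0.3315*I)
H**3 = (-I*sqrt(910)/91)**3 = 10*I*sqrt(910)/8281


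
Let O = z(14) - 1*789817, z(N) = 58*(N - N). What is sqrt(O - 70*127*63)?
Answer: I*sqrt(1349887) ≈ 1161.8*I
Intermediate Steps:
z(N) = 0 (z(N) = 58*0 = 0)
O = -789817 (O = 0 - 1*789817 = 0 - 789817 = -789817)
sqrt(O - 70*127*63) = sqrt(-789817 - 70*127*63) = sqrt(-789817 - 8890*63) = sqrt(-789817 - 560070) = sqrt(-1349887) = I*sqrt(1349887)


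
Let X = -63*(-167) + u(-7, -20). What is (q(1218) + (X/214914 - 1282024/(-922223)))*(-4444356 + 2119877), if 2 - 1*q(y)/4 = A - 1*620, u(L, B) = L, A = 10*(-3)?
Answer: -85870780048230134999/14157045273 ≈ -6.0656e+9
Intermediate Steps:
A = -30
q(y) = 2608 (q(y) = 8 - 4*(-30 - 1*620) = 8 - 4*(-30 - 620) = 8 - 4*(-650) = 8 + 2600 = 2608)
X = 10514 (X = -63*(-167) - 7 = 10521 - 7 = 10514)
(q(1218) + (X/214914 - 1282024/(-922223)))*(-4444356 + 2119877) = (2608 + (10514/214914 - 1282024/(-922223)))*(-4444356 + 2119877) = (2608 + (10514*(1/214914) - 1282024*(-1/922223)))*(-2324479) = (2608 + (751/15351 + 1282024/922223))*(-2324479) = (2608 + 20372939897/14157045273)*(-2324479) = (36941947011881/14157045273)*(-2324479) = -85870780048230134999/14157045273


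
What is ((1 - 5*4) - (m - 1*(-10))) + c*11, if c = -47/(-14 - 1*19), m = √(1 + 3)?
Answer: -46/3 ≈ -15.333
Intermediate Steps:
m = 2 (m = √4 = 2)
c = 47/33 (c = -47/(-14 - 19) = -47/(-33) = -47*(-1/33) = 47/33 ≈ 1.4242)
((1 - 5*4) - (m - 1*(-10))) + c*11 = ((1 - 5*4) - (2 - 1*(-10))) + (47/33)*11 = ((1 - 20) - (2 + 10)) + 47/3 = (-19 - 1*12) + 47/3 = (-19 - 12) + 47/3 = -31 + 47/3 = -46/3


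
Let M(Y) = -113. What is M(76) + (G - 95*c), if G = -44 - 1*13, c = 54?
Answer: -5300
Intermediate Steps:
G = -57 (G = -44 - 13 = -57)
M(76) + (G - 95*c) = -113 + (-57 - 95*54) = -113 + (-57 - 5130) = -113 - 5187 = -5300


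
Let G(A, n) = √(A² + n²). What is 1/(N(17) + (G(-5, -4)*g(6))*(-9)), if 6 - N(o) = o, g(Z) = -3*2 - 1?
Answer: 11/162608 + 63*√41/162608 ≈ 0.0025484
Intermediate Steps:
g(Z) = -7 (g(Z) = -6 - 1 = -7)
N(o) = 6 - o
1/(N(17) + (G(-5, -4)*g(6))*(-9)) = 1/((6 - 1*17) + (√((-5)² + (-4)²)*(-7))*(-9)) = 1/((6 - 17) + (√(25 + 16)*(-7))*(-9)) = 1/(-11 + (√41*(-7))*(-9)) = 1/(-11 - 7*√41*(-9)) = 1/(-11 + 63*√41)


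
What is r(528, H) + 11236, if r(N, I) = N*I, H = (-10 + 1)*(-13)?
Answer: 73012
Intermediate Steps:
H = 117 (H = -9*(-13) = 117)
r(N, I) = I*N
r(528, H) + 11236 = 117*528 + 11236 = 61776 + 11236 = 73012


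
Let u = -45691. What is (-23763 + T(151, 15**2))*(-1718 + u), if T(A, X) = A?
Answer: 1119421308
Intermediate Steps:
(-23763 + T(151, 15**2))*(-1718 + u) = (-23763 + 151)*(-1718 - 45691) = -23612*(-47409) = 1119421308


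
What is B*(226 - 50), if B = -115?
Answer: -20240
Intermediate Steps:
B*(226 - 50) = -115*(226 - 50) = -115*176 = -20240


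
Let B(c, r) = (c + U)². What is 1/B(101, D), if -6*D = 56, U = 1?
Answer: 1/10404 ≈ 9.6117e-5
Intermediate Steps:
D = -28/3 (D = -⅙*56 = -28/3 ≈ -9.3333)
B(c, r) = (1 + c)² (B(c, r) = (c + 1)² = (1 + c)²)
1/B(101, D) = 1/((1 + 101)²) = 1/(102²) = 1/10404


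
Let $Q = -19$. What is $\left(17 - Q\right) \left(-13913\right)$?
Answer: $-500868$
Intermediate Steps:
$\left(17 - Q\right) \left(-13913\right) = \left(17 - -19\right) \left(-13913\right) = \left(17 + 19\right) \left(-13913\right) = 36 \left(-13913\right) = -500868$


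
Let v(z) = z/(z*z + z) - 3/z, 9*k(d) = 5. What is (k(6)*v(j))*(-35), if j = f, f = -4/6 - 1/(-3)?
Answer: -1225/6 ≈ -204.17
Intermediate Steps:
k(d) = 5/9 (k(d) = (⅑)*5 = 5/9)
f = -⅓ (f = -4*⅙ - 1*(-⅓) = -⅔ + ⅓ = -⅓ ≈ -0.33333)
j = -⅓ ≈ -0.33333
v(z) = -3/z + z/(z + z²) (v(z) = z/(z² + z) - 3/z = z/(z + z²) - 3/z = -3/z + z/(z + z²))
(k(6)*v(j))*(-35) = (5*((-3 - 2*(-⅓))/((-⅓)*(1 - ⅓)))/9)*(-35) = (5*(-3*(-3 + ⅔)/⅔)/9)*(-35) = (5*(-3*3/2*(-7/3))/9)*(-35) = ((5/9)*(21/2))*(-35) = (35/6)*(-35) = -1225/6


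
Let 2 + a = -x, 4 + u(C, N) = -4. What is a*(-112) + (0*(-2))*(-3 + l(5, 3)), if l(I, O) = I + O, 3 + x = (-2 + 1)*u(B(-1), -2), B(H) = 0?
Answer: 784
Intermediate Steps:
u(C, N) = -8 (u(C, N) = -4 - 4 = -8)
x = 5 (x = -3 + (-2 + 1)*(-8) = -3 - 1*(-8) = -3 + 8 = 5)
a = -7 (a = -2 - 1*5 = -2 - 5 = -7)
a*(-112) + (0*(-2))*(-3 + l(5, 3)) = -7*(-112) + (0*(-2))*(-3 + (5 + 3)) = 784 + 0*(-3 + 8) = 784 + 0*5 = 784 + 0 = 784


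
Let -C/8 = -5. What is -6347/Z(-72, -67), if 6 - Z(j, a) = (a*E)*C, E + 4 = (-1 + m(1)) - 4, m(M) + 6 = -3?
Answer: 6347/48234 ≈ 0.13159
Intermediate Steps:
C = 40 (C = -8*(-5) = 40)
m(M) = -9 (m(M) = -6 - 3 = -9)
E = -18 (E = -4 + ((-1 - 9) - 4) = -4 + (-10 - 4) = -4 - 14 = -18)
Z(j, a) = 6 + 720*a (Z(j, a) = 6 - a*(-18)*40 = 6 - (-18*a)*40 = 6 - (-720)*a = 6 + 720*a)
-6347/Z(-72, -67) = -6347/(6 + 720*(-67)) = -6347/(6 - 48240) = -6347/(-48234) = -6347*(-1/48234) = 6347/48234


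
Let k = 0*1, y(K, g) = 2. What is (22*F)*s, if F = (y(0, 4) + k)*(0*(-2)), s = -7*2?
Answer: 0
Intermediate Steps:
k = 0
s = -14
F = 0 (F = (2 + 0)*(0*(-2)) = 2*0 = 0)
(22*F)*s = (22*0)*(-14) = 0*(-14) = 0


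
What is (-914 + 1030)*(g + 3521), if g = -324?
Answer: 370852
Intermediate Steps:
(-914 + 1030)*(g + 3521) = (-914 + 1030)*(-324 + 3521) = 116*3197 = 370852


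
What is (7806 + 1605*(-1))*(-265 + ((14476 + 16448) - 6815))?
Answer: 147856644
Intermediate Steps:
(7806 + 1605*(-1))*(-265 + ((14476 + 16448) - 6815)) = (7806 - 1605)*(-265 + (30924 - 6815)) = 6201*(-265 + 24109) = 6201*23844 = 147856644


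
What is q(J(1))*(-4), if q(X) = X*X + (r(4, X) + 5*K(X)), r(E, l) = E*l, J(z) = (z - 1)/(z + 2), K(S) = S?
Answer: 0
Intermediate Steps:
J(z) = (-1 + z)/(2 + z)
q(X) = X² + 9*X (q(X) = X*X + (4*X + 5*X) = X² + 9*X)
q(J(1))*(-4) = (((-1 + 1)/(2 + 1))*(9 + (-1 + 1)/(2 + 1)))*(-4) = ((0/3)*(9 + 0/3))*(-4) = (((⅓)*0)*(9 + (⅓)*0))*(-4) = (0*(9 + 0))*(-4) = (0*9)*(-4) = 0*(-4) = 0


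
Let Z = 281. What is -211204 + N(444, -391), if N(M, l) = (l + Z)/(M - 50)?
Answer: -41607243/197 ≈ -2.1120e+5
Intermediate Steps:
N(M, l) = (281 + l)/(-50 + M) (N(M, l) = (l + 281)/(M - 50) = (281 + l)/(-50 + M))
-211204 + N(444, -391) = -211204 + (281 - 391)/(-50 + 444) = -211204 - 110/394 = -211204 + (1/394)*(-110) = -211204 - 55/197 = -41607243/197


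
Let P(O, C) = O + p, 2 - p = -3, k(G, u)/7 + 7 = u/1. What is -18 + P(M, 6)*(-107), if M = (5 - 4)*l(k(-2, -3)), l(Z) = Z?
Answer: 6937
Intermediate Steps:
k(G, u) = -49 + 7*u (k(G, u) = -49 + 7*(u/1) = -49 + 7*(u*1) = -49 + 7*u)
p = 5 (p = 2 - 1*(-3) = 2 + 3 = 5)
M = -70 (M = (5 - 4)*(-49 + 7*(-3)) = 1*(-49 - 21) = 1*(-70) = -70)
P(O, C) = 5 + O (P(O, C) = O + 5 = 5 + O)
-18 + P(M, 6)*(-107) = -18 + (5 - 70)*(-107) = -18 - 65*(-107) = -18 + 6955 = 6937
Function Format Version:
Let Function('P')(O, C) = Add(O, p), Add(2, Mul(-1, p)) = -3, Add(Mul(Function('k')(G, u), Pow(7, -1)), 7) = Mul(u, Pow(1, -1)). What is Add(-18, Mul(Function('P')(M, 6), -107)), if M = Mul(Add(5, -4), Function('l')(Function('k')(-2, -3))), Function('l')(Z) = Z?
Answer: 6937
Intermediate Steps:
Function('k')(G, u) = Add(-49, Mul(7, u)) (Function('k')(G, u) = Add(-49, Mul(7, Mul(u, Pow(1, -1)))) = Add(-49, Mul(7, Mul(u, 1))) = Add(-49, Mul(7, u)))
p = 5 (p = Add(2, Mul(-1, -3)) = Add(2, 3) = 5)
M = -70 (M = Mul(Add(5, -4), Add(-49, Mul(7, -3))) = Mul(1, Add(-49, -21)) = Mul(1, -70) = -70)
Function('P')(O, C) = Add(5, O) (Function('P')(O, C) = Add(O, 5) = Add(5, O))
Add(-18, Mul(Function('P')(M, 6), -107)) = Add(-18, Mul(Add(5, -70), -107)) = Add(-18, Mul(-65, -107)) = Add(-18, 6955) = 6937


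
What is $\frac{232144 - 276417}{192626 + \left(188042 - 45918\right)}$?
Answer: $- \frac{44273}{334750} \approx -0.13226$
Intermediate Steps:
$\frac{232144 - 276417}{192626 + \left(188042 - 45918\right)} = - \frac{44273}{192626 + \left(188042 - 45918\right)} = - \frac{44273}{192626 + 142124} = - \frac{44273}{334750}$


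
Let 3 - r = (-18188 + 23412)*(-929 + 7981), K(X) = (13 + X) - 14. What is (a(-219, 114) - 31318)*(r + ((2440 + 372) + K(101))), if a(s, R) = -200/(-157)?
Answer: 181116122896158/157 ≈ 1.1536e+12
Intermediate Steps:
a(s, R) = 200/157 (a(s, R) = -200*(-1/157) = 200/157)
K(X) = -1 + X
r = -36839645 (r = 3 - (-18188 + 23412)*(-929 + 7981) = 3 - 5224*7052 = 3 - 1*36839648 = 3 - 36839648 = -36839645)
(a(-219, 114) - 31318)*(r + ((2440 + 372) + K(101))) = (200/157 - 31318)*(-36839645 + ((2440 + 372) + (-1 + 101))) = -4916726*(-36839645 + (2812 + 100))/157 = -4916726*(-36839645 + 2912)/157 = -4916726/157*(-36836733) = 181116122896158/157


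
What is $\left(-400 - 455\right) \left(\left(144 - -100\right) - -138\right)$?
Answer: $-326610$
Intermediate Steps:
$\left(-400 - 455\right) \left(\left(144 - -100\right) - -138\right) = - 855 \left(\left(144 + 100\right) + 138\right) = - 855 \left(244 + 138\right) = \left(-855\right) 382 = -326610$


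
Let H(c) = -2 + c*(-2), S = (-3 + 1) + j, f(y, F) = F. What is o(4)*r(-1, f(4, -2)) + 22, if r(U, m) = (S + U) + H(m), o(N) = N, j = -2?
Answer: 10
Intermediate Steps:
S = -4 (S = (-3 + 1) - 2 = -2 - 2 = -4)
H(c) = -2 - 2*c
r(U, m) = -6 + U - 2*m (r(U, m) = (-4 + U) + (-2 - 2*m) = -6 + U - 2*m)
o(4)*r(-1, f(4, -2)) + 22 = 4*(-6 - 1 - 2*(-2)) + 22 = 4*(-6 - 1 + 4) + 22 = 4*(-3) + 22 = -12 + 22 = 10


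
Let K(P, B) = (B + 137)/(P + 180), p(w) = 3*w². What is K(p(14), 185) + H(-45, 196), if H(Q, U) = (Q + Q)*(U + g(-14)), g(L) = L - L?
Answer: -6773599/384 ≈ -17640.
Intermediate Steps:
g(L) = 0
K(P, B) = (137 + B)/(180 + P)
H(Q, U) = 2*Q*U (H(Q, U) = (Q + Q)*(U + 0) = (2*Q)*U = 2*Q*U)
K(p(14), 185) + H(-45, 196) = (137 + 185)/(180 + 3*14²) + 2*(-45)*196 = 322/(180 + 3*196) - 17640 = 322/(180 + 588) - 17640 = 322/768 - 17640 = (1/768)*322 - 17640 = 161/384 - 17640 = -6773599/384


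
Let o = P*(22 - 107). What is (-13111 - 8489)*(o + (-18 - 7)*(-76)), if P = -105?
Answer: -233820000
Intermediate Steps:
o = 8925 (o = -105*(22 - 107) = -105*(-85) = 8925)
(-13111 - 8489)*(o + (-18 - 7)*(-76)) = (-13111 - 8489)*(8925 + (-18 - 7)*(-76)) = -21600*(8925 - 25*(-76)) = -21600*(8925 + 1900) = -21600*10825 = -233820000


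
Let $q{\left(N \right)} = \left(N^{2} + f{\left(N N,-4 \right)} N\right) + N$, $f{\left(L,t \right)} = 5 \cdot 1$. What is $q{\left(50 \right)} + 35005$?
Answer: $37805$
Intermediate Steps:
$f{\left(L,t \right)} = 5$
$q{\left(N \right)} = N^{2} + 6 N$ ($q{\left(N \right)} = \left(N^{2} + 5 N\right) + N = N^{2} + 6 N$)
$q{\left(50 \right)} + 35005 = 50 \left(6 + 50\right) + 35005 = 50 \cdot 56 + 35005 = 2800 + 35005 = 37805$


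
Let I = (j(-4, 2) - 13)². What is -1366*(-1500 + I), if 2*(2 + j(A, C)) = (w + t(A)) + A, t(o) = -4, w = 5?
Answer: 3354213/2 ≈ 1.6771e+6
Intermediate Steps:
j(A, C) = -3/2 + A/2 (j(A, C) = -2 + ((5 - 4) + A)/2 = -2 + (1 + A)/2 = -2 + (½ + A/2) = -3/2 + A/2)
I = 1089/4 (I = ((-3/2 + (½)*(-4)) - 13)² = ((-3/2 - 2) - 13)² = (-7/2 - 13)² = (-33/2)² = 1089/4 ≈ 272.25)
-1366*(-1500 + I) = -1366*(-1500 + 1089/4) = -1366*(-4911/4) = 3354213/2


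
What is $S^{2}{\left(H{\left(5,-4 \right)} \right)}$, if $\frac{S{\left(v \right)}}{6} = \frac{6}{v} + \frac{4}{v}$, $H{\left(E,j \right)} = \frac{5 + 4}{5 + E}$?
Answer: $\frac{40000}{9} \approx 4444.4$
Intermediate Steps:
$H{\left(E,j \right)} = \frac{9}{5 + E}$
$S{\left(v \right)} = \frac{60}{v}$ ($S{\left(v \right)} = 6 \left(\frac{6}{v} + \frac{4}{v}\right) = 6 \frac{10}{v} = \frac{60}{v}$)
$S^{2}{\left(H{\left(5,-4 \right)} \right)} = \left(\frac{60}{9 \frac{1}{5 + 5}}\right)^{2} = \left(\frac{60}{9 \cdot \frac{1}{10}}\right)^{2} = \left(\frac{60}{\frac{9}{10}}\right)^{2} = \left(60 \cdot \frac{10}{9}\right)^{2} = \left(\frac{200}{3}\right)^{2} = \frac{40000}{9}$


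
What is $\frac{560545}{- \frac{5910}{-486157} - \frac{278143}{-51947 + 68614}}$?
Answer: $- \frac{648853156720265}{19303237783} \approx -33614.0$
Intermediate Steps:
$\frac{560545}{- \frac{5910}{-486157} - \frac{278143}{-51947 + 68614}} = \frac{560545}{\left(-5910\right) \left(- \frac{1}{486157}\right) - \frac{278143}{16667}} = \frac{560545}{\frac{5910}{486157} - \frac{278143}{16667}} = \frac{560545}{- \frac{19303237783}{1157539817}} = 560545 \left(- \frac{1157539817}{19303237783}\right) = - \frac{648853156720265}{19303237783}$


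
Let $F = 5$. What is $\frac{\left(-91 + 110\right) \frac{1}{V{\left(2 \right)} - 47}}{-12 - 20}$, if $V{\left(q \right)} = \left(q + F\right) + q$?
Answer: $\frac{1}{64} \approx 0.015625$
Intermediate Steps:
$V{\left(q \right)} = 5 + 2 q$ ($V{\left(q \right)} = \left(q + 5\right) + q = \left(5 + q\right) + q = 5 + 2 q$)
$\frac{\left(-91 + 110\right) \frac{1}{V{\left(2 \right)} - 47}}{-12 - 20} = \frac{\left(-91 + 110\right) \frac{1}{\left(5 + 2 \cdot 2\right) - 47}}{-12 - 20} = \frac{19 \frac{1}{\left(5 + 4\right) - 47}}{-32} = \frac{19}{9 - 47} \left(- \frac{1}{32}\right) = \frac{19}{-38} \left(- \frac{1}{32}\right) = 19 \left(- \frac{1}{38}\right) \left(- \frac{1}{32}\right) = \left(- \frac{1}{2}\right) \left(- \frac{1}{32}\right) = \frac{1}{64}$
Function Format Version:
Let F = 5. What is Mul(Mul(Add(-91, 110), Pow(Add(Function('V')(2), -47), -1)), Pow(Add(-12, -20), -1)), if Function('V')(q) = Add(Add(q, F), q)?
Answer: Rational(1, 64) ≈ 0.015625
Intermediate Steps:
Function('V')(q) = Add(5, Mul(2, q)) (Function('V')(q) = Add(Add(q, 5), q) = Add(Add(5, q), q) = Add(5, Mul(2, q)))
Mul(Mul(Add(-91, 110), Pow(Add(Function('V')(2), -47), -1)), Pow(Add(-12, -20), -1)) = Mul(Mul(Add(-91, 110), Pow(Add(Add(5, Mul(2, 2)), -47), -1)), Pow(Add(-12, -20), -1)) = Mul(Mul(19, Pow(Add(Add(5, 4), -47), -1)), Pow(-32, -1)) = Mul(Mul(19, Pow(Add(9, -47), -1)), Rational(-1, 32)) = Mul(Mul(19, Pow(-38, -1)), Rational(-1, 32)) = Mul(Mul(19, Rational(-1, 38)), Rational(-1, 32)) = Mul(Rational(-1, 2), Rational(-1, 32)) = Rational(1, 64)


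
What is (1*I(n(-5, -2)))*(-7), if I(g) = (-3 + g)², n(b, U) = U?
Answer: -175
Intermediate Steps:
(1*I(n(-5, -2)))*(-7) = (1*(-3 - 2)²)*(-7) = (1*(-5)²)*(-7) = (1*25)*(-7) = 25*(-7) = -175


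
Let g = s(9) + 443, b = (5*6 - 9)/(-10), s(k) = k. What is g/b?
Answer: -4520/21 ≈ -215.24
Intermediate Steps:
b = -21/10 (b = (30 - 9)*(-⅒) = 21*(-⅒) = -21/10 ≈ -2.1000)
g = 452 (g = 9 + 443 = 452)
g/b = 452/(-21/10) = 452*(-10/21) = -4520/21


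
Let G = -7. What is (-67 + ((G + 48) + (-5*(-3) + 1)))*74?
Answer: -740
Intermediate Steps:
(-67 + ((G + 48) + (-5*(-3) + 1)))*74 = (-67 + ((-7 + 48) + (-5*(-3) + 1)))*74 = (-67 + (41 + (15 + 1)))*74 = (-67 + (41 + 16))*74 = (-67 + 57)*74 = -10*74 = -740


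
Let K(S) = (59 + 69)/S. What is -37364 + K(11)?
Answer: -410876/11 ≈ -37352.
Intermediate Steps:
K(S) = 128/S
-37364 + K(11) = -37364 + 128/11 = -410876/11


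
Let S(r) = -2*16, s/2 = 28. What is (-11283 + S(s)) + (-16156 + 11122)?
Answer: -16349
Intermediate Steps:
s = 56 (s = 2*28 = 56)
S(r) = -32
(-11283 + S(s)) + (-16156 + 11122) = (-11283 - 32) + (-16156 + 11122) = -11315 - 5034 = -16349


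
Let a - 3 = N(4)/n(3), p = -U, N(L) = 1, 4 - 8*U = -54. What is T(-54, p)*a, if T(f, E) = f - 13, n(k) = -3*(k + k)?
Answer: -3551/18 ≈ -197.28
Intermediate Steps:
U = 29/4 (U = 1/2 - 1/8*(-54) = 1/2 + 27/4 = 29/4 ≈ 7.2500)
n(k) = -6*k
p = -29/4 (p = -1*29/4 = -29/4 ≈ -7.2500)
T(f, E) = -13 + f
a = 53/18 (a = 3 + 1/(-6*3) = 3 + 1/(-18) = 3 + 1*(-1/18) = 3 - 1/18 = 53/18 ≈ 2.9444)
T(-54, p)*a = (-13 - 54)*(53/18) = -67*53/18 = -3551/18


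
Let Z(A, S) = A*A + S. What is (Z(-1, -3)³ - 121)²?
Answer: 16641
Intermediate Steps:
Z(A, S) = S + A² (Z(A, S) = A² + S = S + A²)
(Z(-1, -3)³ - 121)² = ((-3 + (-1)²)³ - 121)² = ((-3 + 1)³ - 121)² = ((-2)³ - 121)² = (-8 - 121)² = (-129)² = 16641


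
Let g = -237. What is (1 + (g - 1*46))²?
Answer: 79524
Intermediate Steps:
(1 + (g - 1*46))² = (1 + (-237 - 1*46))² = (1 + (-237 - 46))² = (1 - 283)² = (-282)² = 79524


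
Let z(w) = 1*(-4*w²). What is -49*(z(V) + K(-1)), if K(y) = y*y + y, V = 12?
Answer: 28224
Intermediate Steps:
K(y) = y + y² (K(y) = y² + y = y + y²)
z(w) = -4*w²
-49*(z(V) + K(-1)) = -49*(-4*12² - (1 - 1)) = -49*(-4*144 - 1*0) = -49*(-576 + 0) = -49*(-576) = 28224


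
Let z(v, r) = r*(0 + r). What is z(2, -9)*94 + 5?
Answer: 7619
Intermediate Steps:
z(v, r) = r**2 (z(v, r) = r*r = r**2)
z(2, -9)*94 + 5 = (-9)**2*94 + 5 = 81*94 + 5 = 7614 + 5 = 7619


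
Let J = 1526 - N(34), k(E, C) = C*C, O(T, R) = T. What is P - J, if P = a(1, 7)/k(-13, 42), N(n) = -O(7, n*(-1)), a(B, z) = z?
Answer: -386315/252 ≈ -1533.0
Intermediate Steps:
N(n) = -7 (N(n) = -1*7 = -7)
k(E, C) = C²
J = 1533 (J = 1526 - 1*(-7) = 1526 + 7 = 1533)
P = 1/252 (P = 7/(42²) = 7/1764 = 7*(1/1764) = 1/252 ≈ 0.0039683)
P - J = 1/252 - 1*1533 = 1/252 - 1533 = -386315/252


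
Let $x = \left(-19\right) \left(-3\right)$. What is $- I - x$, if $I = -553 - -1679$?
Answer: $-1183$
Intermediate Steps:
$I = 1126$ ($I = -553 + 1679 = 1126$)
$x = 57$
$- I - x = \left(-1\right) 1126 - 57 = -1126 - 57 = -1183$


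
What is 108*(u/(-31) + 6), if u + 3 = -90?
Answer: 972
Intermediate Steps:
u = -93 (u = -3 - 90 = -93)
108*(u/(-31) + 6) = 108*(-93/(-31) + 6) = 108*(-93*(-1/31) + 6) = 108*(3 + 6) = 108*9 = 972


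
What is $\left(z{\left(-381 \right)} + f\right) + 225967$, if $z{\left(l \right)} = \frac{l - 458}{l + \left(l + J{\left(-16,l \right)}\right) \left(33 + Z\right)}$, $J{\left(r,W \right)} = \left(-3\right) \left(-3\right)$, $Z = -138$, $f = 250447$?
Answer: $\frac{18427216267}{38679} \approx 4.7641 \cdot 10^{5}$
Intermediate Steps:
$J{\left(r,W \right)} = 9$
$z{\left(l \right)} = \frac{-458 + l}{-945 - 104 l}$ ($z{\left(l \right)} = \frac{l - 458}{l + \left(l + 9\right) \left(33 - 138\right)} = \frac{-458 + l}{l + \left(9 + l\right) \left(-105\right)} = \frac{-458 + l}{l - \left(945 + 105 l\right)} = \frac{-458 + l}{-945 - 104 l}$)
$\left(z{\left(-381 \right)} + f\right) + 225967 = \left(\frac{458 - -381}{945 + 104 \left(-381\right)} + 250447\right) + 225967 = \left(\frac{458 + 381}{945 - 39624} + 250447\right) + 225967 = \left(\frac{1}{-38679} \cdot 839 + 250447\right) + 225967 = \left(\left(- \frac{1}{38679}\right) 839 + 250447\right) + 225967 = \left(- \frac{839}{38679} + 250447\right) + 225967 = \frac{9687038674}{38679} + 225967 = \frac{18427216267}{38679}$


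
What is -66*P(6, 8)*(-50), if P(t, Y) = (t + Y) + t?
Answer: 66000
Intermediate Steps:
P(t, Y) = Y + 2*t (P(t, Y) = (Y + t) + t = Y + 2*t)
-66*P(6, 8)*(-50) = -66*(8 + 2*6)*(-50) = -66*(8 + 12)*(-50) = -66*20*(-50) = -1320*(-50) = 66000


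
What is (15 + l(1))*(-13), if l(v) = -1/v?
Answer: -182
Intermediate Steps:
(15 + l(1))*(-13) = (15 - 1/1)*(-13) = (15 - 1*1)*(-13) = (15 - 1)*(-13) = 14*(-13) = -182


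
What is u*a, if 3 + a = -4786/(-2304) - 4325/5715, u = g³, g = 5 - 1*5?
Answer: 0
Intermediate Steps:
g = 0 (g = 5 - 5 = 0)
u = 0 (u = 0³ = 0)
a = -81907/48768 (a = -3 + (-4786/(-2304) - 4325/5715) = -3 + (-4786*(-1/2304) - 4325*1/5715) = -3 + (2393/1152 - 865/1143) = -3 + 64397/48768 = -81907/48768 ≈ -1.6795)
u*a = 0*(-81907/48768) = 0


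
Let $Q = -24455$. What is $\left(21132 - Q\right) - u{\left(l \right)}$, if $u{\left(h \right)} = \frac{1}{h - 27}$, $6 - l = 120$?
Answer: $\frac{6427768}{141} \approx 45587.0$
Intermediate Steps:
$l = -114$ ($l = 6 - 120 = -114$)
$u{\left(h \right)} = \frac{1}{-27 + h}$
$\left(21132 - Q\right) - u{\left(l \right)} = \left(21132 - -24455\right) - \frac{1}{-27 - 114} = \left(21132 + 24455\right) - \frac{1}{-141} = 45587 - - \frac{1}{141} = 45587 + \frac{1}{141} = \frac{6427768}{141}$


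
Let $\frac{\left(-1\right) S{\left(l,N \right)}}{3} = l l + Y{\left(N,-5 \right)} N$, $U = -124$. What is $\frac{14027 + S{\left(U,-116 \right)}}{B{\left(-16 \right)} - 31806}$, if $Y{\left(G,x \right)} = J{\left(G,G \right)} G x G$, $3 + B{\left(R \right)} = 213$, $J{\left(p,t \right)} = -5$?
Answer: $- \frac{117035099}{31596} \approx -3704.1$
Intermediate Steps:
$B{\left(R \right)} = 210$ ($B{\left(R \right)} = -3 + 213 = 210$)
$Y{\left(G,x \right)} = - 5 x G^{2}$ ($Y{\left(G,x \right)} = - 5 G x G = - 5 x G^{2}$)
$S{\left(l,N \right)} = - 75 N^{3} - 3 l^{2}$ ($S{\left(l,N \right)} = - 3 \left(l l + \left(-5\right) \left(-5\right) N^{2} N\right) = - 3 \left(l^{2} + 25 N^{2} N\right) = - 3 \left(l^{2} + 25 N^{3}\right) = - 75 N^{3} - 3 l^{2}$)
$\frac{14027 + S{\left(U,-116 \right)}}{B{\left(-16 \right)} - 31806} = \frac{14027 - \left(-117067200 + 46128\right)}{210 - 31806} = \frac{14027 - -117021072}{-31596} = \left(14027 + \left(117067200 - 46128\right)\right) \left(- \frac{1}{31596}\right) = \left(14027 + 117021072\right) \left(- \frac{1}{31596}\right) = 117035099 \left(- \frac{1}{31596}\right) = - \frac{117035099}{31596}$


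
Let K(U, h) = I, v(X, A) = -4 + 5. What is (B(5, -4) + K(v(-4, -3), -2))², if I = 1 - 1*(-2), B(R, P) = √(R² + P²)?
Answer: (3 + √41)² ≈ 88.419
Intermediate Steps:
B(R, P) = √(P² + R²)
I = 3 (I = 1 + 2 = 3)
v(X, A) = 1
K(U, h) = 3
(B(5, -4) + K(v(-4, -3), -2))² = (√((-4)² + 5²) + 3)² = (√(16 + 25) + 3)² = (√41 + 3)² = (3 + √41)²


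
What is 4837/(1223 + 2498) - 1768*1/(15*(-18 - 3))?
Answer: 8102383/1172115 ≈ 6.9126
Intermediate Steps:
4837/(1223 + 2498) - 1768*1/(15*(-18 - 3)) = 4837/3721 - 1768/((-21*15)) = 4837*(1/3721) - 1768/(-315) = 4837/3721 - 1768*(-1/315) = 4837/3721 + 1768/315 = 8102383/1172115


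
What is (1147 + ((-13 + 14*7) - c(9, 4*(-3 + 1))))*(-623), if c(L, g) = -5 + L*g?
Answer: -815507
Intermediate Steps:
(1147 + ((-13 + 14*7) - c(9, 4*(-3 + 1))))*(-623) = (1147 + ((-13 + 14*7) - (-5 + 9*(4*(-3 + 1)))))*(-623) = (1147 + ((-13 + 98) - (-5 + 9*(4*(-2)))))*(-623) = (1147 + (85 - (-5 + 9*(-8))))*(-623) = (1147 + (85 - (-5 - 72)))*(-623) = (1147 + (85 - 1*(-77)))*(-623) = (1147 + (85 + 77))*(-623) = (1147 + 162)*(-623) = 1309*(-623) = -815507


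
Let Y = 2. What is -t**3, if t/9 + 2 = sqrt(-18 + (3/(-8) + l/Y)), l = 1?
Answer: -289413/4 + 34263*I*sqrt(286)/32 ≈ -72353.0 + 18108.0*I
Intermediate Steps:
t = -18 + 9*I*sqrt(286)/4 (t = -18 + 9*sqrt(-18 + (3/(-8) + 1/2)) = -18 + 9*sqrt(-18 + (3*(-1/8) + 1*(1/2))) = -18 + 9*sqrt(-18 + (-3/8 + 1/2)) = -18 + 9*sqrt(-18 + 1/8) = -18 + 9*sqrt(-143/8) = -18 + 9*(I*sqrt(286)/4) = -18 + 9*I*sqrt(286)/4 ≈ -18.0 + 38.051*I)
-t**3 = -(-18 + 9*I*sqrt(286)/4)**3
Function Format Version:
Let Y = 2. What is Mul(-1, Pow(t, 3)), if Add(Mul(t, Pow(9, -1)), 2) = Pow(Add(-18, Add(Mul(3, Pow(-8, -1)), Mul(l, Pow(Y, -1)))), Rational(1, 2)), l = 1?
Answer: Add(Rational(-289413, 4), Mul(Rational(34263, 32), I, Pow(286, Rational(1, 2)))) ≈ Add(-72353., Mul(18108., I))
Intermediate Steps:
t = Add(-18, Mul(Rational(9, 4), I, Pow(286, Rational(1, 2)))) (t = Add(-18, Mul(9, Pow(Add(-18, Add(Mul(3, Pow(-8, -1)), Mul(1, Pow(2, -1)))), Rational(1, 2)))) = Add(-18, Mul(9, Pow(Add(-18, Add(Mul(3, Rational(-1, 8)), Mul(1, Rational(1, 2)))), Rational(1, 2)))) = Add(-18, Mul(9, Pow(Add(-18, Add(Rational(-3, 8), Rational(1, 2))), Rational(1, 2)))) = Add(-18, Mul(9, Pow(Add(-18, Rational(1, 8)), Rational(1, 2)))) = Add(-18, Mul(9, Pow(Rational(-143, 8), Rational(1, 2)))) = Add(-18, Mul(9, Mul(Rational(1, 4), I, Pow(286, Rational(1, 2))))) = Add(-18, Mul(Rational(9, 4), I, Pow(286, Rational(1, 2)))) ≈ Add(-18.000, Mul(38.051, I)))
Mul(-1, Pow(t, 3)) = Mul(-1, Pow(Add(-18, Mul(Rational(9, 4), I, Pow(286, Rational(1, 2)))), 3))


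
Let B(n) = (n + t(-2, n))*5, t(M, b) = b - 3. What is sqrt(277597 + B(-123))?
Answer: 8*sqrt(4318) ≈ 525.69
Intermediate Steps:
t(M, b) = -3 + b
B(n) = -15 + 10*n (B(n) = (n + (-3 + n))*5 = (-3 + 2*n)*5 = -15 + 10*n)
sqrt(277597 + B(-123)) = sqrt(277597 + (-15 + 10*(-123))) = sqrt(277597 + (-15 - 1230)) = sqrt(277597 - 1245) = sqrt(276352) = 8*sqrt(4318)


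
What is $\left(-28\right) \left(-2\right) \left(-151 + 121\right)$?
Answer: $-1680$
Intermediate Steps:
$\left(-28\right) \left(-2\right) \left(-151 + 121\right) = 56 \left(-30\right) = -1680$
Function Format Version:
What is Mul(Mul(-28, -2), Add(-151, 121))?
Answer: -1680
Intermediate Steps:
Mul(Mul(-28, -2), Add(-151, 121)) = Mul(56, -30) = -1680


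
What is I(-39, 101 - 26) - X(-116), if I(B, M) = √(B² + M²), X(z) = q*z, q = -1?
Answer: -116 + 3*√794 ≈ -31.466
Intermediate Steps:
X(z) = -z
I(-39, 101 - 26) - X(-116) = √((-39)² + (101 - 26)²) - (-1)*(-116) = √(1521 + 75²) - 1*116 = √(1521 + 5625) - 116 = √7146 - 116 = 3*√794 - 116 = -116 + 3*√794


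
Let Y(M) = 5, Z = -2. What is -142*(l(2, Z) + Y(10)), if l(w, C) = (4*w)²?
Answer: -9798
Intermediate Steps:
l(w, C) = 16*w²
-142*(l(2, Z) + Y(10)) = -142*(16*2² + 5) = -142*(16*4 + 5) = -142*(64 + 5) = -142*69 = -9798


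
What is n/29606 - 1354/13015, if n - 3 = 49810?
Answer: 608229671/385322090 ≈ 1.5785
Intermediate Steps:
n = 49813 (n = 3 + 49810 = 49813)
n/29606 - 1354/13015 = 49813/29606 - 1354/13015 = 608229671/385322090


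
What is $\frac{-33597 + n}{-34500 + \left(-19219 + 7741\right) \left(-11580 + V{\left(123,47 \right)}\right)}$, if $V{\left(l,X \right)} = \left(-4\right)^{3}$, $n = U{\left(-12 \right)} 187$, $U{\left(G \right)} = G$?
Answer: $- \frac{11947}{44538444} \approx -0.00026824$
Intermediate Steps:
$n = -2244$ ($n = \left(-12\right) 187 = -2244$)
$V{\left(l,X \right)} = -64$
$\frac{-33597 + n}{-34500 + \left(-19219 + 7741\right) \left(-11580 + V{\left(123,47 \right)}\right)} = \frac{-33597 - 2244}{-34500 + \left(-19219 + 7741\right) \left(-11580 - 64\right)} = - \frac{35841}{-34500 - -133649832} = - \frac{35841}{-34500 + 133649832} = - \frac{35841}{133615332} = \left(-35841\right) \frac{1}{133615332} = - \frac{11947}{44538444}$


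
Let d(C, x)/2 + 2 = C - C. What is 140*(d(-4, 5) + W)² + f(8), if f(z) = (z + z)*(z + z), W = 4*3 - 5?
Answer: 1516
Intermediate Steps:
d(C, x) = -4 (d(C, x) = -4 + 2*(C - C) = -4 + 2*0 = -4 + 0 = -4)
W = 7 (W = 12 - 5 = 7)
f(z) = 4*z² (f(z) = (2*z)*(2*z) = 4*z²)
140*(d(-4, 5) + W)² + f(8) = 140*(-4 + 7)² + 4*8² = 140*3² + 4*64 = 140*9 + 256 = 1260 + 256 = 1516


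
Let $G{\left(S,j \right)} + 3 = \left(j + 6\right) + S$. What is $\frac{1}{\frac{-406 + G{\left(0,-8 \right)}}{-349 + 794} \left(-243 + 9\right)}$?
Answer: $\frac{445}{96174} \approx 0.004627$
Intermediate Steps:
$G{\left(S,j \right)} = 3 + S + j$ ($G{\left(S,j \right)} = -3 + \left(\left(j + 6\right) + S\right) = -3 + \left(\left(6 + j\right) + S\right) = -3 + \left(6 + S + j\right) = 3 + S + j$)
$\frac{1}{\frac{-406 + G{\left(0,-8 \right)}}{-349 + 794} \left(-243 + 9\right)} = \frac{1}{\frac{-406 + \left(3 + 0 - 8\right)}{-349 + 794} \left(-243 + 9\right)} = \frac{1}{\frac{-406 - 5}{445} \left(-234\right)} = \frac{1}{\left(-411\right) \frac{1}{445} \left(-234\right)} = \frac{1}{\left(- \frac{411}{445}\right) \left(-234\right)} = \frac{1}{\frac{96174}{445}} = \frac{445}{96174}$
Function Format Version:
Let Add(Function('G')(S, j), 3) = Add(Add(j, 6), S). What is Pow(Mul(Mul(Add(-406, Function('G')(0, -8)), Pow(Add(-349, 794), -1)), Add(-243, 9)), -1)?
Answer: Rational(445, 96174) ≈ 0.0046270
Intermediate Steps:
Function('G')(S, j) = Add(3, S, j) (Function('G')(S, j) = Add(-3, Add(Add(j, 6), S)) = Add(-3, Add(Add(6, j), S)) = Add(-3, Add(6, S, j)) = Add(3, S, j))
Pow(Mul(Mul(Add(-406, Function('G')(0, -8)), Pow(Add(-349, 794), -1)), Add(-243, 9)), -1) = Pow(Mul(Mul(Add(-406, Add(3, 0, -8)), Pow(Add(-349, 794), -1)), Add(-243, 9)), -1) = Pow(Mul(Mul(Add(-406, -5), Pow(445, -1)), -234), -1) = Pow(Mul(Mul(-411, Rational(1, 445)), -234), -1) = Pow(Mul(Rational(-411, 445), -234), -1) = Pow(Rational(96174, 445), -1) = Rational(445, 96174)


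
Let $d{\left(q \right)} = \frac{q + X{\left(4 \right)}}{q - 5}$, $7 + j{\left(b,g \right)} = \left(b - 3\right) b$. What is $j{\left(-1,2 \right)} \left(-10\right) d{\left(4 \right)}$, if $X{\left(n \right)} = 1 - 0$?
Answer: $-150$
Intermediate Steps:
$j{\left(b,g \right)} = -7 + b \left(-3 + b\right)$ ($j{\left(b,g \right)} = -7 + \left(b - 3\right) b = -7 + \left(-3 + b\right) b = -7 + b \left(-3 + b\right)$)
$X{\left(n \right)} = 1$ ($X{\left(n \right)} = 1 + 0 = 1$)
$d{\left(q \right)} = \frac{1 + q}{-5 + q}$ ($d{\left(q \right)} = \frac{q + 1}{q - 5} = \frac{1 + q}{-5 + q}$)
$j{\left(-1,2 \right)} \left(-10\right) d{\left(4 \right)} = \left(-7 + \left(-1\right)^{2} - -3\right) \left(-10\right) \frac{1 + 4}{-5 + 4} = \left(-7 + 1 + 3\right) \left(-10\right) \frac{1}{-1} \cdot 5 = \left(-3\right) \left(-10\right) \left(\left(-1\right) 5\right) = 30 \left(-5\right) = -150$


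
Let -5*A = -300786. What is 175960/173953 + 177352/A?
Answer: 103590433420/26161313529 ≈ 3.9597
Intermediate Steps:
A = 300786/5 (A = -⅕*(-300786) = 300786/5 ≈ 60157.)
175960/173953 + 177352/A = 175960/173953 + 177352/(300786/5) = 175960*(1/173953) + 177352*(5/300786) = 175960/173953 + 443380/150393 = 103590433420/26161313529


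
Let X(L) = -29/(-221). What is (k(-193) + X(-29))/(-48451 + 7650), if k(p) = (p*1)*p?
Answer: -8232058/9017021 ≈ -0.91295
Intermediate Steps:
X(L) = 29/221 (X(L) = -29*(-1/221) = 29/221)
k(p) = p² (k(p) = p*p = p²)
(k(-193) + X(-29))/(-48451 + 7650) = ((-193)² + 29/221)/(-48451 + 7650) = (37249 + 29/221)/(-40801) = (8232058/221)*(-1/40801) = -8232058/9017021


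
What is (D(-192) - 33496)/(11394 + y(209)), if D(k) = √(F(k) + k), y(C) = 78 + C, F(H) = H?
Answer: -33496/11681 + 8*I*√6/11681 ≈ -2.8676 + 0.0016776*I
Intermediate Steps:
D(k) = √2*√k (D(k) = √(k + k) = √(2*k) = √2*√k)
(D(-192) - 33496)/(11394 + y(209)) = (√2*√(-192) - 33496)/(11394 + (78 + 209)) = (√2*(8*I*√3) - 33496)/(11394 + 287) = (8*I*√6 - 33496)/11681 = (-33496 + 8*I*√6)*(1/11681) = -33496/11681 + 8*I*√6/11681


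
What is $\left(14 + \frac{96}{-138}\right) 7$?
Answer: $\frac{2142}{23} \approx 93.13$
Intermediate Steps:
$\left(14 + \frac{96}{-138}\right) 7 = \left(14 + 96 \left(- \frac{1}{138}\right)\right) 7 = \left(14 - \frac{16}{23}\right) 7 = \frac{306}{23} \cdot 7 = \frac{2142}{23}$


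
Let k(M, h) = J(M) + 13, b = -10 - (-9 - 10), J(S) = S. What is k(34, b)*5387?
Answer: 253189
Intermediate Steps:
b = 9 (b = -10 - 1*(-19) = -10 + 19 = 9)
k(M, h) = 13 + M (k(M, h) = M + 13 = 13 + M)
k(34, b)*5387 = (13 + 34)*5387 = 47*5387 = 253189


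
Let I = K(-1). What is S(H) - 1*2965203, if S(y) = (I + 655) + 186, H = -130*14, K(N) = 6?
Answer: -2964356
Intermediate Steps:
I = 6
H = -1820
S(y) = 847 (S(y) = (6 + 655) + 186 = 661 + 186 = 847)
S(H) - 1*2965203 = 847 - 1*2965203 = 847 - 2965203 = -2964356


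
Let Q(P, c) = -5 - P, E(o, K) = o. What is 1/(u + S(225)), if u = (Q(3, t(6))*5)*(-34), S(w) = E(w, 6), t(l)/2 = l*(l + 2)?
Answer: 1/1585 ≈ 0.00063092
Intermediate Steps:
t(l) = 2*l*(2 + l) (t(l) = 2*(l*(l + 2)) = 2*(l*(2 + l)) = 2*l*(2 + l))
S(w) = w
u = 1360 (u = ((-5 - 1*3)*5)*(-34) = ((-5 - 3)*5)*(-34) = -8*5*(-34) = -40*(-34) = 1360)
1/(u + S(225)) = 1/(1360 + 225) = 1/1585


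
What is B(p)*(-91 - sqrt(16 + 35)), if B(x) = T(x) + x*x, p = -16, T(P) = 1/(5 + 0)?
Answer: -116571/5 - 1281*sqrt(51)/5 ≈ -25144.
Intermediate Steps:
T(P) = 1/5
B(x) = 1/5 + x**2 (B(x) = 1/5 + x*x = 1/5 + x**2)
B(p)*(-91 - sqrt(16 + 35)) = (1/5 + (-16)**2)*(-91 - sqrt(16 + 35)) = (1/5 + 256)*(-91 - sqrt(51)) = 1281*(-91 - sqrt(51))/5 = -116571/5 - 1281*sqrt(51)/5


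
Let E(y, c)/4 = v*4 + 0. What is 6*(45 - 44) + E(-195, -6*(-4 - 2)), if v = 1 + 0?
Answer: 22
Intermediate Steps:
v = 1
E(y, c) = 16 (E(y, c) = 4*(1*4 + 0) = 4*(4 + 0) = 4*4 = 16)
6*(45 - 44) + E(-195, -6*(-4 - 2)) = 6*(45 - 44) + 16 = 6*1 + 16 = 6 + 16 = 22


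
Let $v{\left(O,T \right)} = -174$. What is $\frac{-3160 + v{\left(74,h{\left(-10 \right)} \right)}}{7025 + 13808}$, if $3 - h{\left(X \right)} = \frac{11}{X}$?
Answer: $- \frac{3334}{20833} \approx -0.16003$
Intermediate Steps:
$h{\left(X \right)} = 3 - \frac{11}{X}$
$\frac{-3160 + v{\left(74,h{\left(-10 \right)} \right)}}{7025 + 13808} = \frac{-3160 - 174}{7025 + 13808} = - \frac{3334}{20833}$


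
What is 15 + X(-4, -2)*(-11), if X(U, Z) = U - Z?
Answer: 37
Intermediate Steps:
15 + X(-4, -2)*(-11) = 15 + (-4 - 1*(-2))*(-11) = 15 + (-4 + 2)*(-11) = 15 - 2*(-11) = 15 + 22 = 37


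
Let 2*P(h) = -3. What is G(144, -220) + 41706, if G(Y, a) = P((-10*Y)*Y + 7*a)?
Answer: 83409/2 ≈ 41705.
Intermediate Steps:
P(h) = -3/2 (P(h) = (½)*(-3) = -3/2)
G(Y, a) = -3/2
G(144, -220) + 41706 = -3/2 + 41706 = 83409/2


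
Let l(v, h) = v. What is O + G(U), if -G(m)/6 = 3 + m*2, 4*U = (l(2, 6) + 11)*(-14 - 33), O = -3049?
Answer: -1234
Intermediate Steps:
U = -611/4 (U = ((2 + 11)*(-14 - 33))/4 = (13*(-47))/4 = (1/4)*(-611) = -611/4 ≈ -152.75)
G(m) = -18 - 12*m (G(m) = -6*(3 + m*2) = -6*(3 + 2*m) = -18 - 12*m)
O + G(U) = -3049 + (-18 - 12*(-611/4)) = -3049 + (-18 + 1833) = -3049 + 1815 = -1234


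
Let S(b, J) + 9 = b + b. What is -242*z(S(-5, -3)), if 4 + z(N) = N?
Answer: 5566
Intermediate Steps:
S(b, J) = -9 + 2*b (S(b, J) = -9 + (b + b) = -9 + 2*b)
z(N) = -4 + N
-242*z(S(-5, -3)) = -242*(-4 + (-9 + 2*(-5))) = -242*(-4 + (-9 - 10)) = -242*(-4 - 19) = -242*(-23) = 5566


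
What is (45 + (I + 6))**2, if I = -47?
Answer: 16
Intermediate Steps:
(45 + (I + 6))**2 = (45 + (-47 + 6))**2 = (45 - 41)**2 = 4**2 = 16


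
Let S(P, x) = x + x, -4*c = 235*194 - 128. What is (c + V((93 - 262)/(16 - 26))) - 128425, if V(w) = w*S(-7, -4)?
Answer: -1399257/10 ≈ -1.3993e+5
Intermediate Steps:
c = -22731/2 (c = -(235*194 - 128)/4 = -(45590 - 128)/4 = -¼*45462 = -22731/2 ≈ -11366.)
S(P, x) = 2*x
V(w) = -8*w (V(w) = w*(2*(-4)) = w*(-8) = -8*w)
(c + V((93 - 262)/(16 - 26))) - 128425 = (-22731/2 - 8*(93 - 262)/(16 - 26)) - 128425 = (-22731/2 - (-1352)/(-10)) - 128425 = (-22731/2 - (-1352)*(-1)/10) - 128425 = (-22731/2 - 8*169/10) - 128425 = (-22731/2 - 676/5) - 128425 = -115007/10 - 128425 = -1399257/10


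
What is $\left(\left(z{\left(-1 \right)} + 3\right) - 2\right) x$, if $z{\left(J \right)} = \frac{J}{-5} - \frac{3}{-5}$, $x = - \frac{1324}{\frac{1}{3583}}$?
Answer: $- \frac{42695028}{5} \approx -8.539 \cdot 10^{6}$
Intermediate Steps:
$x = -4743892$ ($x = - 1324 \frac{1}{\frac{1}{3583}} = \left(-1324\right) 3583 = -4743892$)
$z{\left(J \right)} = \frac{3}{5} - \frac{J}{5}$ ($z{\left(J \right)} = J \left(- \frac{1}{5}\right) - - \frac{3}{5} = - \frac{J}{5} + \frac{3}{5} = \frac{3}{5} - \frac{J}{5}$)
$\left(\left(z{\left(-1 \right)} + 3\right) - 2\right) x = \left(\left(\left(\frac{3}{5} - - \frac{1}{5}\right) + 3\right) - 2\right) \left(-4743892\right) = \left(\left(\left(\frac{3}{5} + \frac{1}{5}\right) + 3\right) - 2\right) \left(-4743892\right) = \left(\left(\frac{4}{5} + 3\right) - 2\right) \left(-4743892\right) = \left(\frac{19}{5} - 2\right) \left(-4743892\right) = \frac{9}{5} \left(-4743892\right) = - \frac{42695028}{5}$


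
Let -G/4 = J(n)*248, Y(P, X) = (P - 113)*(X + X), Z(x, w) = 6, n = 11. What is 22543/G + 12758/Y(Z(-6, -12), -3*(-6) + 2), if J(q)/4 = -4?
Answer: -13251367/8491520 ≈ -1.5605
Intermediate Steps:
J(q) = -16 (J(q) = 4*(-4) = -16)
Y(P, X) = 2*X*(-113 + P) (Y(P, X) = (-113 + P)*(2*X) = 2*X*(-113 + P))
G = 15872 (G = -(-64)*248 = -4*(-3968) = 15872)
22543/G + 12758/Y(Z(-6, -12), -3*(-6) + 2) = 22543/15872 + 12758/((2*(-3*(-6) + 2)*(-113 + 6))) = 22543*(1/15872) + 12758/((2*(18 + 2)*(-107))) = 22543/15872 + 12758/((2*20*(-107))) = 22543/15872 + 12758/(-4280) = 22543/15872 + 12758*(-1/4280) = 22543/15872 - 6379/2140 = -13251367/8491520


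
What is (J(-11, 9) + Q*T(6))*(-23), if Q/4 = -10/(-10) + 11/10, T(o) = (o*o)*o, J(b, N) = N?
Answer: -209691/5 ≈ -41938.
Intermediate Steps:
T(o) = o³ (T(o) = o²*o = o³)
Q = 42/5 (Q = 4*(-10/(-10) + 11/10) = 4*(-10*(-⅒) + 11*(⅒)) = 4*(1 + 11/10) = 4*(21/10) = 42/5 ≈ 8.4000)
(J(-11, 9) + Q*T(6))*(-23) = (9 + (42/5)*6³)*(-23) = (9 + (42/5)*216)*(-23) = (9 + 9072/5)*(-23) = (9117/5)*(-23) = -209691/5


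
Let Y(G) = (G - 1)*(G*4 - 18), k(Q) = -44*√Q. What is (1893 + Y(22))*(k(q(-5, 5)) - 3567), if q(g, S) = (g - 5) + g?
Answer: -11995821 - 147972*I*√15 ≈ -1.1996e+7 - 5.7309e+5*I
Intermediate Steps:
q(g, S) = -5 + 2*g (q(g, S) = (-5 + g) + g = -5 + 2*g)
Y(G) = (-1 + G)*(-18 + 4*G) (Y(G) = (-1 + G)*(4*G - 18) = (-1 + G)*(-18 + 4*G))
(1893 + Y(22))*(k(q(-5, 5)) - 3567) = (1893 + (18 - 22*22 + 4*22²))*(-44*√(-5 + 2*(-5)) - 3567) = (1893 + (18 - 484 + 4*484))*(-44*√(-5 - 10) - 3567) = (1893 + (18 - 484 + 1936))*(-44*I*√15 - 3567) = (1893 + 1470)*(-44*I*√15 - 3567) = 3363*(-44*I*√15 - 3567) = 3363*(-3567 - 44*I*√15) = -11995821 - 147972*I*√15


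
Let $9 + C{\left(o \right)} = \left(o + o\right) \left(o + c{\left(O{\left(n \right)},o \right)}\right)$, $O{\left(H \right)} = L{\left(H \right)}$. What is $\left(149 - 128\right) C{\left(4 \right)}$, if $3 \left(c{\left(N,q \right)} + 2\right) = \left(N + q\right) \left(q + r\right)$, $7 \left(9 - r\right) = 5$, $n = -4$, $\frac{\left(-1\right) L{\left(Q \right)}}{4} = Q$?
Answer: $13907$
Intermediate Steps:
$L{\left(Q \right)} = - 4 Q$
$r = \frac{58}{7}$ ($r = 9 - \frac{5}{7} = \frac{58}{7} \approx 8.2857$)
$O{\left(H \right)} = - 4 H$
$c{\left(N,q \right)} = -2 + \frac{\left(\frac{58}{7} + q\right) \left(N + q\right)}{3}$ ($c{\left(N,q \right)} = -2 + \frac{\left(N + q\right) \left(q + \frac{58}{7}\right)}{3} = -2 + \frac{\left(N + q\right) \left(\frac{58}{7} + q\right)}{3} = -2 + \frac{\left(\frac{58}{7} + q\right) \left(N + q\right)}{3}$)
$C{\left(o \right)} = -9 + 2 o \left(\frac{886}{21} + \frac{o^{2}}{3} + \frac{191 o}{21}\right)$ ($C{\left(o \right)} = -9 + \left(o + o\right) \left(o + \left(-2 + \frac{o^{2}}{3} + \frac{58 \left(\left(-4\right) \left(-4\right)\right)}{21} + \frac{58 o}{21} + \frac{\left(-4\right) \left(-4\right) o}{3}\right)\right) = -9 + 2 o \left(o + \left(-2 + \frac{o^{2}}{3} + \frac{58}{21} \cdot 16 + \frac{58 o}{21} + \frac{1}{3} \cdot 16 o\right)\right) = -9 + 2 o \left(o + \left(-2 + \frac{o^{2}}{3} + \frac{928}{21} + \frac{58 o}{21} + \frac{16 o}{3}\right)\right) = -9 + 2 o \left(o + \left(\frac{886}{21} + \frac{o^{2}}{3} + \frac{170 o}{21}\right)\right) = -9 + 2 o \left(\frac{886}{21} + \frac{o^{2}}{3} + \frac{191 o}{21}\right)$)
$\left(149 - 128\right) C{\left(4 \right)} = \left(149 - 128\right) \left(-9 + \frac{2 \cdot 4^{3}}{3} + \frac{382 \cdot 4^{2}}{21} + \frac{1772}{21} \cdot 4\right) = 21 \left(-9 + \frac{2}{3} \cdot 64 + \frac{382}{21} \cdot 16 + \frac{7088}{21}\right) = 21 \left(-9 + \frac{128}{3} + \frac{6112}{21} + \frac{7088}{21}\right) = 21 \cdot \frac{13907}{21} = 13907$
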